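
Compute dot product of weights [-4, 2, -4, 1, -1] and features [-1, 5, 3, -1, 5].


Element-wise products:
-4 * -1 = 4
2 * 5 = 10
-4 * 3 = -12
1 * -1 = -1
-1 * 5 = -5
Sum = 4 + 10 + -12 + -1 + -5
= -4

-4


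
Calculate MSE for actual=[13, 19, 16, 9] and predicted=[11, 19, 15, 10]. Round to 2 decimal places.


Differences: [2, 0, 1, -1]
Squared errors: [4, 0, 1, 1]
Sum of squared errors = 6
MSE = 6 / 4 = 1.50

1.50


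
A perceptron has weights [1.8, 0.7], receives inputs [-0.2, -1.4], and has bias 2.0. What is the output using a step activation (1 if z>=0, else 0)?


z = w . x + b
= 1.8*-0.2 + 0.7*-1.4 + 2.0
= -0.36 + -0.98 + 2.0
= -1.34 + 2.0
= 0.66
Since z = 0.66 >= 0, output = 1

1


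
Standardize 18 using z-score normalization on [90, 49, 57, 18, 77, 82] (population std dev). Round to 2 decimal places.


Mean = (90 + 49 + 57 + 18 + 77 + 82) / 6 = 62.1667
Variance = sum((x_i - mean)^2) / n = 589.8056
Std = sqrt(589.8056) = 24.2859
Z = (x - mean) / std
= (18 - 62.1667) / 24.2859
= -44.1667 / 24.2859
= -1.82

-1.82


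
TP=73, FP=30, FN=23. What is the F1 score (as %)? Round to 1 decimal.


Precision = TP / (TP + FP) = 73 / 103 = 0.7087
Recall = TP / (TP + FN) = 73 / 96 = 0.7604
F1 = 2 * P * R / (P + R)
= 2 * 0.7087 * 0.7604 / (0.7087 + 0.7604)
= 1.0779 / 1.4692
= 0.7337
As percentage: 73.4%

73.4


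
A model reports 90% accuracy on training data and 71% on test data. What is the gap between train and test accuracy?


Gap = train_accuracy - test_accuracy
= 90 - 71
= 19%
This gap suggests the model is overfitting.

19


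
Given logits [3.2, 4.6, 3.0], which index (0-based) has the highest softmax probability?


Softmax is a monotonic transformation, so it preserves the argmax.
We need to find the index of the maximum logit.
Index 0: 3.2
Index 1: 4.6
Index 2: 3.0
Maximum logit = 4.6 at index 1

1


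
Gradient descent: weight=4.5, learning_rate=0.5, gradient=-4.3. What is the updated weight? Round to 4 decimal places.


w_new = w_old - lr * gradient
= 4.5 - 0.5 * -4.3
= 4.5 - (-2.15)
= 6.6500

6.6500


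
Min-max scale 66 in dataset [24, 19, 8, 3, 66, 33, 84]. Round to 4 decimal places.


Min = 3, Max = 84
Range = 84 - 3 = 81
Scaled = (x - min) / (max - min)
= (66 - 3) / 81
= 63 / 81
= 0.7778

0.7778


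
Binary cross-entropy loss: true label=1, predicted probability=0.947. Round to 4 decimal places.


For y=1: Loss = -log(p)
= -log(0.947)
= -(-0.0545)
= 0.0545

0.0545


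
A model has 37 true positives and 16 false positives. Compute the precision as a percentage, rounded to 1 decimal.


Precision = TP / (TP + FP) * 100
= 37 / (37 + 16)
= 37 / 53
= 0.6981
= 69.8%

69.8


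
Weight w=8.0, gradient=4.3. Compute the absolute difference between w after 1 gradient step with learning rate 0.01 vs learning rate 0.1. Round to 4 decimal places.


With lr=0.01: w_new = 8.0 - 0.01 * 4.3 = 7.957
With lr=0.1: w_new = 8.0 - 0.1 * 4.3 = 7.57
Absolute difference = |7.957 - 7.57|
= 0.3870

0.3870


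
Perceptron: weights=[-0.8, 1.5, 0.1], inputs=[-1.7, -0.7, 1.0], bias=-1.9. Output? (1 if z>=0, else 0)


z = w . x + b
= -0.8*-1.7 + 1.5*-0.7 + 0.1*1.0 + -1.9
= 1.36 + -1.05 + 0.1 + -1.9
= 0.41 + -1.9
= -1.49
Since z = -1.49 < 0, output = 0

0


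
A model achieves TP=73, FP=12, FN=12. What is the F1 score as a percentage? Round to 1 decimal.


Precision = TP / (TP + FP) = 73 / 85 = 0.8588
Recall = TP / (TP + FN) = 73 / 85 = 0.8588
F1 = 2 * P * R / (P + R)
= 2 * 0.8588 * 0.8588 / (0.8588 + 0.8588)
= 1.4752 / 1.7176
= 0.8588
As percentage: 85.9%

85.9


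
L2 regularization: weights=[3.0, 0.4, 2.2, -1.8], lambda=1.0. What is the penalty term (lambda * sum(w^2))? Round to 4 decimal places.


Squaring each weight:
3.0^2 = 9.0
0.4^2 = 0.16
2.2^2 = 4.84
(-1.8)^2 = 3.24
Sum of squares = 17.24
Penalty = 1.0 * 17.24 = 17.2400

17.2400


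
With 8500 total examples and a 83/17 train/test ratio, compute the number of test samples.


Train samples = 8500 * 83% = 7055
Test samples = 8500 - 7055
= 1445

1445


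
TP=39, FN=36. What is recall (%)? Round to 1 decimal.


Recall = TP / (TP + FN) * 100
= 39 / (39 + 36)
= 39 / 75
= 0.52
= 52.0%

52.0


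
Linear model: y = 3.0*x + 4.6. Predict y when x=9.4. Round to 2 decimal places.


y = 3.0 * 9.4 + (4.6)
= 28.2 + (4.6)
= 32.80

32.80


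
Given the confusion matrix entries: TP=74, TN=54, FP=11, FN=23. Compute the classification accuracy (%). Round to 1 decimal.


Accuracy = (TP + TN) / (TP + TN + FP + FN) * 100
= (74 + 54) / (74 + 54 + 11 + 23)
= 128 / 162
= 0.7901
= 79.0%

79.0


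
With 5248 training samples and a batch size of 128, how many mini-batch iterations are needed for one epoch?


Iterations per epoch = dataset_size / batch_size
= 5248 / 128
= 41

41


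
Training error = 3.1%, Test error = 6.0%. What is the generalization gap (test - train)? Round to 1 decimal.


Generalization gap = test_error - train_error
= 6.0 - 3.1
= 2.9%
A moderate gap.

2.9


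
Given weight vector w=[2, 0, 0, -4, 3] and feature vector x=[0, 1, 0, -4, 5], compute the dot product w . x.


Element-wise products:
2 * 0 = 0
0 * 1 = 0
0 * 0 = 0
-4 * -4 = 16
3 * 5 = 15
Sum = 0 + 0 + 0 + 16 + 15
= 31

31


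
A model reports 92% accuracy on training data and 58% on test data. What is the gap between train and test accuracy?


Gap = train_accuracy - test_accuracy
= 92 - 58
= 34%
This large gap strongly indicates overfitting.

34


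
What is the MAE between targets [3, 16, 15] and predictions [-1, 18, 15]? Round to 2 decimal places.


Absolute errors: [4, 2, 0]
Sum of absolute errors = 6
MAE = 6 / 3 = 2.00

2.00


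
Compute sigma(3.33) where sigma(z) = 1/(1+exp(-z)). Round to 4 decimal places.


sigmoid(z) = 1 / (1 + exp(-z))
exp(-(3.33)) = exp(-3.33) = 0.0358
1 + 0.0358 = 1.0358
1 / 1.0358 = 0.9654

0.9654


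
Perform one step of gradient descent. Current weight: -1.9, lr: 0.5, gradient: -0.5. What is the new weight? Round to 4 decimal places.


w_new = w_old - lr * gradient
= -1.9 - 0.5 * -0.5
= -1.9 - (-0.25)
= -1.6500

-1.6500


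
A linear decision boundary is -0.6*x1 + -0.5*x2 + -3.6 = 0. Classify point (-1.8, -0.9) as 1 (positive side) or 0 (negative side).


Compute -0.6 * -1.8 + -0.5 * -0.9 + -3.6
= 1.08 + 0.45 + -3.6
= -2.07
Since -2.07 < 0, the point is on the negative side.

0


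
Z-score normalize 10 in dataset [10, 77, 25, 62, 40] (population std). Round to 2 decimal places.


Mean = (10 + 77 + 25 + 62 + 40) / 5 = 42.8
Variance = sum((x_i - mean)^2) / n = 587.76
Std = sqrt(587.76) = 24.2438
Z = (x - mean) / std
= (10 - 42.8) / 24.2438
= -32.8 / 24.2438
= -1.35

-1.35


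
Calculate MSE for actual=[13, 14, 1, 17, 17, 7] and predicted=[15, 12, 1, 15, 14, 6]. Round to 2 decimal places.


Differences: [-2, 2, 0, 2, 3, 1]
Squared errors: [4, 4, 0, 4, 9, 1]
Sum of squared errors = 22
MSE = 22 / 6 = 3.67

3.67


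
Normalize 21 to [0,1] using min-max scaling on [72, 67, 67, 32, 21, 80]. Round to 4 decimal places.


Min = 21, Max = 80
Range = 80 - 21 = 59
Scaled = (x - min) / (max - min)
= (21 - 21) / 59
= 0 / 59
= 0.0000

0.0000


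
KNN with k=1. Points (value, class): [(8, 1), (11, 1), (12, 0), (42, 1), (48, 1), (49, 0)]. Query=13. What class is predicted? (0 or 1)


Distances from query 13:
Point 12 (class 0): distance = 1
K=1 nearest neighbors: classes = [0]
Votes for class 1: 0 / 1
Majority vote => class 0

0


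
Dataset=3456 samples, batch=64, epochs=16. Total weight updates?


Iterations per epoch = 3456 / 64 = 54
Total updates = iterations_per_epoch * epochs
= 54 * 16
= 864

864


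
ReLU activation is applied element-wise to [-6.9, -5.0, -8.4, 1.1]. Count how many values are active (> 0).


ReLU(x) = max(0, x) for each element:
ReLU(-6.9) = 0
ReLU(-5.0) = 0
ReLU(-8.4) = 0
ReLU(1.1) = 1.1
Active neurons (>0): 1

1


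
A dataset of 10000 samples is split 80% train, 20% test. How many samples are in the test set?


Train samples = 10000 * 80% = 8000
Test samples = 10000 - 8000
= 2000

2000


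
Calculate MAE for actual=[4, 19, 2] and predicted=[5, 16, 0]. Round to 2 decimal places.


Absolute errors: [1, 3, 2]
Sum of absolute errors = 6
MAE = 6 / 3 = 2.00

2.00


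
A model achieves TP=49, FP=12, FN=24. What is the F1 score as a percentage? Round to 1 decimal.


Precision = TP / (TP + FP) = 49 / 61 = 0.8033
Recall = TP / (TP + FN) = 49 / 73 = 0.6712
F1 = 2 * P * R / (P + R)
= 2 * 0.8033 * 0.6712 / (0.8033 + 0.6712)
= 1.0784 / 1.4745
= 0.7313
As percentage: 73.1%

73.1


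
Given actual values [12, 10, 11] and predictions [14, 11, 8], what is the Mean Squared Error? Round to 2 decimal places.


Differences: [-2, -1, 3]
Squared errors: [4, 1, 9]
Sum of squared errors = 14
MSE = 14 / 3 = 4.67

4.67


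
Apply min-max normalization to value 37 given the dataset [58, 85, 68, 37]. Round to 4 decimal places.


Min = 37, Max = 85
Range = 85 - 37 = 48
Scaled = (x - min) / (max - min)
= (37 - 37) / 48
= 0 / 48
= 0.0000

0.0000


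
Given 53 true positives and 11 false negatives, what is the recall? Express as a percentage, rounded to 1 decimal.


Recall = TP / (TP + FN) * 100
= 53 / (53 + 11)
= 53 / 64
= 0.8281
= 82.8%

82.8


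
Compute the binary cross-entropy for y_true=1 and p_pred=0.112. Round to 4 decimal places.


For y=1: Loss = -log(p)
= -log(0.112)
= -(-2.1893)
= 2.1893

2.1893


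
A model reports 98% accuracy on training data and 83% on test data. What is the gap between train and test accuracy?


Gap = train_accuracy - test_accuracy
= 98 - 83
= 15%
This gap suggests the model is overfitting.

15


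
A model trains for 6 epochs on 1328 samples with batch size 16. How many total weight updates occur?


Iterations per epoch = 1328 / 16 = 83
Total updates = iterations_per_epoch * epochs
= 83 * 6
= 498

498


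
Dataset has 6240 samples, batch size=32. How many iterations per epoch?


Iterations per epoch = dataset_size / batch_size
= 6240 / 32
= 195

195


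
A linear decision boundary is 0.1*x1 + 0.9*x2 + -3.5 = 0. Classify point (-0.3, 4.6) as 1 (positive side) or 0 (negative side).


Compute 0.1 * -0.3 + 0.9 * 4.6 + -3.5
= -0.03 + 4.14 + -3.5
= 0.61
Since 0.61 >= 0, the point is on the positive side.

1


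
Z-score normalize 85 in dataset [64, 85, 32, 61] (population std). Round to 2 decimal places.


Mean = (64 + 85 + 32 + 61) / 4 = 60.5
Variance = sum((x_i - mean)^2) / n = 356.25
Std = sqrt(356.25) = 18.8746
Z = (x - mean) / std
= (85 - 60.5) / 18.8746
= 24.5 / 18.8746
= 1.30

1.30


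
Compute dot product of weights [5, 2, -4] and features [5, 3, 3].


Element-wise products:
5 * 5 = 25
2 * 3 = 6
-4 * 3 = -12
Sum = 25 + 6 + -12
= 19

19


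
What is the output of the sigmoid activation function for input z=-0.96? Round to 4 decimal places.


sigmoid(z) = 1 / (1 + exp(-z))
exp(-(-0.96)) = exp(0.96) = 2.6117
1 + 2.6117 = 3.6117
1 / 3.6117 = 0.2769

0.2769


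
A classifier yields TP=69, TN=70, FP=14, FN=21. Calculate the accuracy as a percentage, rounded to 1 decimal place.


Accuracy = (TP + TN) / (TP + TN + FP + FN) * 100
= (69 + 70) / (69 + 70 + 14 + 21)
= 139 / 174
= 0.7989
= 79.9%

79.9


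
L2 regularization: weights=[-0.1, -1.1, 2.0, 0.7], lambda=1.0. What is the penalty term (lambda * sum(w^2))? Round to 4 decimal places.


Squaring each weight:
(-0.1)^2 = 0.01
(-1.1)^2 = 1.21
2.0^2 = 4.0
0.7^2 = 0.49
Sum of squares = 5.71
Penalty = 1.0 * 5.71 = 5.7100

5.7100


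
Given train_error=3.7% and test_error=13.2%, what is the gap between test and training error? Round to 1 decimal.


Generalization gap = test_error - train_error
= 13.2 - 3.7
= 9.5%
A moderate gap.

9.5


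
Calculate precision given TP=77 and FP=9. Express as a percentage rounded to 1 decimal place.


Precision = TP / (TP + FP) * 100
= 77 / (77 + 9)
= 77 / 86
= 0.8953
= 89.5%

89.5


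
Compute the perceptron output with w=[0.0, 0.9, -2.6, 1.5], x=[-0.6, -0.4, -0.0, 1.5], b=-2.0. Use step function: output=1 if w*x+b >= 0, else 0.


z = w . x + b
= 0.0*-0.6 + 0.9*-0.4 + -2.6*-0.0 + 1.5*1.5 + -2.0
= -0.0 + -0.36 + 0.0 + 2.25 + -2.0
= 1.89 + -2.0
= -0.11
Since z = -0.11 < 0, output = 0

0


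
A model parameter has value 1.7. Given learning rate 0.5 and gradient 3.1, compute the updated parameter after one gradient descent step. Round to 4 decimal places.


w_new = w_old - lr * gradient
= 1.7 - 0.5 * 3.1
= 1.7 - (1.55)
= 0.1500

0.1500


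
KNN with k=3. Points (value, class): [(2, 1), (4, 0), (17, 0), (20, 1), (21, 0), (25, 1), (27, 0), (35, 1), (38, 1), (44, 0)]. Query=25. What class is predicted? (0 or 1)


Distances from query 25:
Point 25 (class 1): distance = 0
Point 27 (class 0): distance = 2
Point 21 (class 0): distance = 4
K=3 nearest neighbors: classes = [1, 0, 0]
Votes for class 1: 1 / 3
Majority vote => class 0

0


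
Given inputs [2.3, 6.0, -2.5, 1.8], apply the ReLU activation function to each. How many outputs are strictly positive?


ReLU(x) = max(0, x) for each element:
ReLU(2.3) = 2.3
ReLU(6.0) = 6.0
ReLU(-2.5) = 0
ReLU(1.8) = 1.8
Active neurons (>0): 3

3


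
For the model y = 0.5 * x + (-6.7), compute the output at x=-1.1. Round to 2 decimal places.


y = 0.5 * -1.1 + (-6.7)
= -0.55 + (-6.7)
= -7.25

-7.25


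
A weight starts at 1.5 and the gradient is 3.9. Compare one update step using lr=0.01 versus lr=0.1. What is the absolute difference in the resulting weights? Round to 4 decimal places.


With lr=0.01: w_new = 1.5 - 0.01 * 3.9 = 1.461
With lr=0.1: w_new = 1.5 - 0.1 * 3.9 = 1.11
Absolute difference = |1.461 - 1.11|
= 0.3510

0.3510


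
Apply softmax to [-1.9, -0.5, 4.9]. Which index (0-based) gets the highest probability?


Softmax is a monotonic transformation, so it preserves the argmax.
We need to find the index of the maximum logit.
Index 0: -1.9
Index 1: -0.5
Index 2: 4.9
Maximum logit = 4.9 at index 2

2


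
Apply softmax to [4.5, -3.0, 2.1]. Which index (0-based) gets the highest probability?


Softmax is a monotonic transformation, so it preserves the argmax.
We need to find the index of the maximum logit.
Index 0: 4.5
Index 1: -3.0
Index 2: 2.1
Maximum logit = 4.5 at index 0

0


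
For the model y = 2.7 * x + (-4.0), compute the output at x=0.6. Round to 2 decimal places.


y = 2.7 * 0.6 + (-4.0)
= 1.62 + (-4.0)
= -2.38

-2.38


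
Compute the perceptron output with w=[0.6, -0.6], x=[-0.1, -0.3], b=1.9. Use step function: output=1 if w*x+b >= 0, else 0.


z = w . x + b
= 0.6*-0.1 + -0.6*-0.3 + 1.9
= -0.06 + 0.18 + 1.9
= 0.12 + 1.9
= 2.02
Since z = 2.02 >= 0, output = 1

1


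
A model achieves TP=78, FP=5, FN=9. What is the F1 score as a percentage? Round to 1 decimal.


Precision = TP / (TP + FP) = 78 / 83 = 0.9398
Recall = TP / (TP + FN) = 78 / 87 = 0.8966
F1 = 2 * P * R / (P + R)
= 2 * 0.9398 * 0.8966 / (0.9398 + 0.8966)
= 1.6851 / 1.8363
= 0.9176
As percentage: 91.8%

91.8


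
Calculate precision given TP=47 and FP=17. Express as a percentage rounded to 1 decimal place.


Precision = TP / (TP + FP) * 100
= 47 / (47 + 17)
= 47 / 64
= 0.7344
= 73.4%

73.4


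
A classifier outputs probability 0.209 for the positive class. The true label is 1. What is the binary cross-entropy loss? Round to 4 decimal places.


For y=1: Loss = -log(p)
= -log(0.209)
= -(-1.5654)
= 1.5654

1.5654


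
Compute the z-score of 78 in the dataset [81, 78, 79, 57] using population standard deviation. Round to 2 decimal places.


Mean = (81 + 78 + 79 + 57) / 4 = 73.75
Variance = sum((x_i - mean)^2) / n = 94.6875
Std = sqrt(94.6875) = 9.7308
Z = (x - mean) / std
= (78 - 73.75) / 9.7308
= 4.25 / 9.7308
= 0.44

0.44


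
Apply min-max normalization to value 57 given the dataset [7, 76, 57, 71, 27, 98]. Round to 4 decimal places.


Min = 7, Max = 98
Range = 98 - 7 = 91
Scaled = (x - min) / (max - min)
= (57 - 7) / 91
= 50 / 91
= 0.5495

0.5495


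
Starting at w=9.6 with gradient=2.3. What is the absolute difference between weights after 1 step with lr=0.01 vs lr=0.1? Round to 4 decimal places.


With lr=0.01: w_new = 9.6 - 0.01 * 2.3 = 9.577
With lr=0.1: w_new = 9.6 - 0.1 * 2.3 = 9.37
Absolute difference = |9.577 - 9.37|
= 0.2070

0.2070


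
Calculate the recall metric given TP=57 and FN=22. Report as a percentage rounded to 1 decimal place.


Recall = TP / (TP + FN) * 100
= 57 / (57 + 22)
= 57 / 79
= 0.7215
= 72.2%

72.2


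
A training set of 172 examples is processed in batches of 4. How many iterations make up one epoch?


Iterations per epoch = dataset_size / batch_size
= 172 / 4
= 43

43


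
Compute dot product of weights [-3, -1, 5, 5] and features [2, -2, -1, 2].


Element-wise products:
-3 * 2 = -6
-1 * -2 = 2
5 * -1 = -5
5 * 2 = 10
Sum = -6 + 2 + -5 + 10
= 1

1


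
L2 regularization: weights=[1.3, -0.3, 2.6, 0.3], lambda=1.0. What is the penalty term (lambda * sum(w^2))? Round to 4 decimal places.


Squaring each weight:
1.3^2 = 1.69
(-0.3)^2 = 0.09
2.6^2 = 6.76
0.3^2 = 0.09
Sum of squares = 8.63
Penalty = 1.0 * 8.63 = 8.6300

8.6300


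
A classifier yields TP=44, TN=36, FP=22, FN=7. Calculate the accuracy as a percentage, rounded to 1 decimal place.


Accuracy = (TP + TN) / (TP + TN + FP + FN) * 100
= (44 + 36) / (44 + 36 + 22 + 7)
= 80 / 109
= 0.7339
= 73.4%

73.4


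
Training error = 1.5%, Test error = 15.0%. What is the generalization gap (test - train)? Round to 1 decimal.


Generalization gap = test_error - train_error
= 15.0 - 1.5
= 13.5%
A large gap suggests overfitting.

13.5


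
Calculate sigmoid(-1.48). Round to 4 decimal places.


sigmoid(z) = 1 / (1 + exp(-z))
exp(-(-1.48)) = exp(1.48) = 4.3929
1 + 4.3929 = 5.3929
1 / 5.3929 = 0.1854

0.1854


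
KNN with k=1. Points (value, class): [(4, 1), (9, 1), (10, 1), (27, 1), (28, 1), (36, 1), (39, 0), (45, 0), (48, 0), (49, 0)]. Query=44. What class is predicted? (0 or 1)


Distances from query 44:
Point 45 (class 0): distance = 1
K=1 nearest neighbors: classes = [0]
Votes for class 1: 0 / 1
Majority vote => class 0

0


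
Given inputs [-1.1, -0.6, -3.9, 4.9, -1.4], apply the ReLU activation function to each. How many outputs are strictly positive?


ReLU(x) = max(0, x) for each element:
ReLU(-1.1) = 0
ReLU(-0.6) = 0
ReLU(-3.9) = 0
ReLU(4.9) = 4.9
ReLU(-1.4) = 0
Active neurons (>0): 1

1


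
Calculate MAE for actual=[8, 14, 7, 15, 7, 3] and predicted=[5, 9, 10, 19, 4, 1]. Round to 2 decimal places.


Absolute errors: [3, 5, 3, 4, 3, 2]
Sum of absolute errors = 20
MAE = 20 / 6 = 3.33

3.33


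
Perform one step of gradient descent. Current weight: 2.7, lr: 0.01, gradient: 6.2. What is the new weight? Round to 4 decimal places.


w_new = w_old - lr * gradient
= 2.7 - 0.01 * 6.2
= 2.7 - (0.062)
= 2.6380

2.6380


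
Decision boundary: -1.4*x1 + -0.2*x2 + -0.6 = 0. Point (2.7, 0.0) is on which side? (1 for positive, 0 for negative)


Compute -1.4 * 2.7 + -0.2 * 0.0 + -0.6
= -3.78 + -0.0 + -0.6
= -4.38
Since -4.38 < 0, the point is on the negative side.

0


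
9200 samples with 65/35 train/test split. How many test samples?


Train samples = 9200 * 65% = 5980
Test samples = 9200 - 5980
= 3220

3220


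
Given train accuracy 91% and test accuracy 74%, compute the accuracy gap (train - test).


Gap = train_accuracy - test_accuracy
= 91 - 74
= 17%
This gap suggests the model is overfitting.

17


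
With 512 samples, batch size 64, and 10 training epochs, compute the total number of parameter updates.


Iterations per epoch = 512 / 64 = 8
Total updates = iterations_per_epoch * epochs
= 8 * 10
= 80

80


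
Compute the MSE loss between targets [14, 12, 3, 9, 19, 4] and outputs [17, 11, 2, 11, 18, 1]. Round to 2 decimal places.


Differences: [-3, 1, 1, -2, 1, 3]
Squared errors: [9, 1, 1, 4, 1, 9]
Sum of squared errors = 25
MSE = 25 / 6 = 4.17

4.17


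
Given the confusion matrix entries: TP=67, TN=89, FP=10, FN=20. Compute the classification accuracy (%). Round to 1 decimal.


Accuracy = (TP + TN) / (TP + TN + FP + FN) * 100
= (67 + 89) / (67 + 89 + 10 + 20)
= 156 / 186
= 0.8387
= 83.9%

83.9


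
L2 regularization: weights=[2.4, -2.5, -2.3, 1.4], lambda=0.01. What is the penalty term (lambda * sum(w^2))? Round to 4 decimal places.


Squaring each weight:
2.4^2 = 5.76
(-2.5)^2 = 6.25
(-2.3)^2 = 5.29
1.4^2 = 1.96
Sum of squares = 19.26
Penalty = 0.01 * 19.26 = 0.1926

0.1926


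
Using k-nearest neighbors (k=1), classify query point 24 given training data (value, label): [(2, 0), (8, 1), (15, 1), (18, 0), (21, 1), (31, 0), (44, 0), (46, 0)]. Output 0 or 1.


Distances from query 24:
Point 21 (class 1): distance = 3
K=1 nearest neighbors: classes = [1]
Votes for class 1: 1 / 1
Majority vote => class 1

1


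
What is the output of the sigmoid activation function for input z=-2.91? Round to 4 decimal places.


sigmoid(z) = 1 / (1 + exp(-z))
exp(-(-2.91)) = exp(2.91) = 18.3568
1 + 18.3568 = 19.3568
1 / 19.3568 = 0.0517

0.0517


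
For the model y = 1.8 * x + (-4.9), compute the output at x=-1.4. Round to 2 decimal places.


y = 1.8 * -1.4 + (-4.9)
= -2.52 + (-4.9)
= -7.42

-7.42


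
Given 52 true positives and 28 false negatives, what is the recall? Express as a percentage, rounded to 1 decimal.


Recall = TP / (TP + FN) * 100
= 52 / (52 + 28)
= 52 / 80
= 0.65
= 65.0%

65.0


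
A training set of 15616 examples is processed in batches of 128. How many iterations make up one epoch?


Iterations per epoch = dataset_size / batch_size
= 15616 / 128
= 122

122


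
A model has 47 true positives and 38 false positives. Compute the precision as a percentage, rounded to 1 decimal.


Precision = TP / (TP + FP) * 100
= 47 / (47 + 38)
= 47 / 85
= 0.5529
= 55.3%

55.3


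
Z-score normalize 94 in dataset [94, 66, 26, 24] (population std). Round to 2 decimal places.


Mean = (94 + 66 + 26 + 24) / 4 = 52.5
Variance = sum((x_i - mean)^2) / n = 854.75
Std = sqrt(854.75) = 29.2361
Z = (x - mean) / std
= (94 - 52.5) / 29.2361
= 41.5 / 29.2361
= 1.42

1.42


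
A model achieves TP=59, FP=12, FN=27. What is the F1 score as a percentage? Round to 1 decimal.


Precision = TP / (TP + FP) = 59 / 71 = 0.831
Recall = TP / (TP + FN) = 59 / 86 = 0.686
F1 = 2 * P * R / (P + R)
= 2 * 0.831 * 0.686 / (0.831 + 0.686)
= 1.1402 / 1.517
= 0.7516
As percentage: 75.2%

75.2


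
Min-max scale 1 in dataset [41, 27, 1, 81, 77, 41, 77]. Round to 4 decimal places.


Min = 1, Max = 81
Range = 81 - 1 = 80
Scaled = (x - min) / (max - min)
= (1 - 1) / 80
= 0 / 80
= 0.0000

0.0000


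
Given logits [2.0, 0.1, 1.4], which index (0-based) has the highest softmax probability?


Softmax is a monotonic transformation, so it preserves the argmax.
We need to find the index of the maximum logit.
Index 0: 2.0
Index 1: 0.1
Index 2: 1.4
Maximum logit = 2.0 at index 0

0


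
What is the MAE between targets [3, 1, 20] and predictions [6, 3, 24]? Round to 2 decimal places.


Absolute errors: [3, 2, 4]
Sum of absolute errors = 9
MAE = 9 / 3 = 3.00

3.00


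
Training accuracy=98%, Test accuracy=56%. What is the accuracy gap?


Gap = train_accuracy - test_accuracy
= 98 - 56
= 42%
This large gap strongly indicates overfitting.

42


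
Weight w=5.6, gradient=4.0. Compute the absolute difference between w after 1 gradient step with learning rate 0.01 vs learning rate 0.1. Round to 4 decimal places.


With lr=0.01: w_new = 5.6 - 0.01 * 4.0 = 5.56
With lr=0.1: w_new = 5.6 - 0.1 * 4.0 = 5.2
Absolute difference = |5.56 - 5.2|
= 0.3600

0.3600


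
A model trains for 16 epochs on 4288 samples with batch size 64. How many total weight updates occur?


Iterations per epoch = 4288 / 64 = 67
Total updates = iterations_per_epoch * epochs
= 67 * 16
= 1072

1072


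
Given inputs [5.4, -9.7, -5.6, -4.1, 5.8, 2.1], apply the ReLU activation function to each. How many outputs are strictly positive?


ReLU(x) = max(0, x) for each element:
ReLU(5.4) = 5.4
ReLU(-9.7) = 0
ReLU(-5.6) = 0
ReLU(-4.1) = 0
ReLU(5.8) = 5.8
ReLU(2.1) = 2.1
Active neurons (>0): 3

3


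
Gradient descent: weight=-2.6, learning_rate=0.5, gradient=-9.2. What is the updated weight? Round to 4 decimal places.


w_new = w_old - lr * gradient
= -2.6 - 0.5 * -9.2
= -2.6 - (-4.6)
= 2.0000

2.0000


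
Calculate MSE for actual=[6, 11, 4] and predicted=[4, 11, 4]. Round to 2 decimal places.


Differences: [2, 0, 0]
Squared errors: [4, 0, 0]
Sum of squared errors = 4
MSE = 4 / 3 = 1.33

1.33


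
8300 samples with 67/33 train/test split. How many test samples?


Train samples = 8300 * 67% = 5561
Test samples = 8300 - 5561
= 2739

2739


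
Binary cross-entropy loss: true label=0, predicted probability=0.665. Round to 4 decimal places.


For y=0: Loss = -log(1-p)
= -log(1 - 0.665)
= -log(0.335)
= -(-1.0936)
= 1.0936

1.0936


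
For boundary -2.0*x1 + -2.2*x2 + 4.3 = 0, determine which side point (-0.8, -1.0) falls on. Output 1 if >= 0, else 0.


Compute -2.0 * -0.8 + -2.2 * -1.0 + 4.3
= 1.6 + 2.2 + 4.3
= 8.1
Since 8.1 >= 0, the point is on the positive side.

1


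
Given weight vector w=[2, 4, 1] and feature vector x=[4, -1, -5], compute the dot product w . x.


Element-wise products:
2 * 4 = 8
4 * -1 = -4
1 * -5 = -5
Sum = 8 + -4 + -5
= -1

-1


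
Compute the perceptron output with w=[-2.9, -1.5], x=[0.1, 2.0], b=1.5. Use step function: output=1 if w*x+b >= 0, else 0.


z = w . x + b
= -2.9*0.1 + -1.5*2.0 + 1.5
= -0.29 + -3.0 + 1.5
= -3.29 + 1.5
= -1.79
Since z = -1.79 < 0, output = 0

0


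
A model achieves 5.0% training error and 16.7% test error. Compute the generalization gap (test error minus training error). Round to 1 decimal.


Generalization gap = test_error - train_error
= 16.7 - 5.0
= 11.7%
A large gap suggests overfitting.

11.7


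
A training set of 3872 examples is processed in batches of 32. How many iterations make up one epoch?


Iterations per epoch = dataset_size / batch_size
= 3872 / 32
= 121

121


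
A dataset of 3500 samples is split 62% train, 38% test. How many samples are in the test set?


Train samples = 3500 * 62% = 2170
Test samples = 3500 - 2170
= 1330

1330


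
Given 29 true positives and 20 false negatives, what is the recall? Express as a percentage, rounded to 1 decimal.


Recall = TP / (TP + FN) * 100
= 29 / (29 + 20)
= 29 / 49
= 0.5918
= 59.2%

59.2


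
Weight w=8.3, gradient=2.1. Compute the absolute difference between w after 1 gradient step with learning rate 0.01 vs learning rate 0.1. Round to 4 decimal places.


With lr=0.01: w_new = 8.3 - 0.01 * 2.1 = 8.279
With lr=0.1: w_new = 8.3 - 0.1 * 2.1 = 8.09
Absolute difference = |8.279 - 8.09|
= 0.1890

0.1890


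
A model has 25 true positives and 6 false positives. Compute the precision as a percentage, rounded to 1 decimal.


Precision = TP / (TP + FP) * 100
= 25 / (25 + 6)
= 25 / 31
= 0.8065
= 80.6%

80.6


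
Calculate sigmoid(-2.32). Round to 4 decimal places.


sigmoid(z) = 1 / (1 + exp(-z))
exp(-(-2.32)) = exp(2.32) = 10.1757
1 + 10.1757 = 11.1757
1 / 11.1757 = 0.0895

0.0895


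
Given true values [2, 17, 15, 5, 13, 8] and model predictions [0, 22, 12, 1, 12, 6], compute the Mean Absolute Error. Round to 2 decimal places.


Absolute errors: [2, 5, 3, 4, 1, 2]
Sum of absolute errors = 17
MAE = 17 / 6 = 2.83

2.83


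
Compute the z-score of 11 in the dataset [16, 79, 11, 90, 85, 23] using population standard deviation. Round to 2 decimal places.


Mean = (16 + 79 + 11 + 90 + 85 + 23) / 6 = 50.6667
Variance = sum((x_i - mean)^2) / n = 1178.2222
Std = sqrt(1178.2222) = 34.3252
Z = (x - mean) / std
= (11 - 50.6667) / 34.3252
= -39.6667 / 34.3252
= -1.16

-1.16


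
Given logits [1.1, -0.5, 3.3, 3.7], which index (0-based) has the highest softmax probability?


Softmax is a monotonic transformation, so it preserves the argmax.
We need to find the index of the maximum logit.
Index 0: 1.1
Index 1: -0.5
Index 2: 3.3
Index 3: 3.7
Maximum logit = 3.7 at index 3

3


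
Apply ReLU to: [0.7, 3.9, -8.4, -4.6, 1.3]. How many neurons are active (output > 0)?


ReLU(x) = max(0, x) for each element:
ReLU(0.7) = 0.7
ReLU(3.9) = 3.9
ReLU(-8.4) = 0
ReLU(-4.6) = 0
ReLU(1.3) = 1.3
Active neurons (>0): 3

3


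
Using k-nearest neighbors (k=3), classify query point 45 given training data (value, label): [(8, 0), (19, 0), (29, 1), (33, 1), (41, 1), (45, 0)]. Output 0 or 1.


Distances from query 45:
Point 45 (class 0): distance = 0
Point 41 (class 1): distance = 4
Point 33 (class 1): distance = 12
K=3 nearest neighbors: classes = [0, 1, 1]
Votes for class 1: 2 / 3
Majority vote => class 1

1


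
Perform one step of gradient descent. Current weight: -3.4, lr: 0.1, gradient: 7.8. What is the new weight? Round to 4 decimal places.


w_new = w_old - lr * gradient
= -3.4 - 0.1 * 7.8
= -3.4 - (0.78)
= -4.1800

-4.1800


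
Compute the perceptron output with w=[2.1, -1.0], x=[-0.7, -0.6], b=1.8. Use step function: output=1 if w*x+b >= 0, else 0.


z = w . x + b
= 2.1*-0.7 + -1.0*-0.6 + 1.8
= -1.47 + 0.6 + 1.8
= -0.87 + 1.8
= 0.93
Since z = 0.93 >= 0, output = 1

1


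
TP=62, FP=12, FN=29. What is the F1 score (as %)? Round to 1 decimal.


Precision = TP / (TP + FP) = 62 / 74 = 0.8378
Recall = TP / (TP + FN) = 62 / 91 = 0.6813
F1 = 2 * P * R / (P + R)
= 2 * 0.8378 * 0.6813 / (0.8378 + 0.6813)
= 1.1417 / 1.5192
= 0.7515
As percentage: 75.2%

75.2


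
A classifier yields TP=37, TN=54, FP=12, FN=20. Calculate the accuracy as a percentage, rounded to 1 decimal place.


Accuracy = (TP + TN) / (TP + TN + FP + FN) * 100
= (37 + 54) / (37 + 54 + 12 + 20)
= 91 / 123
= 0.7398
= 74.0%

74.0


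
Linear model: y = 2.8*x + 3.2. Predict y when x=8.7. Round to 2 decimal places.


y = 2.8 * 8.7 + (3.2)
= 24.36 + (3.2)
= 27.56

27.56


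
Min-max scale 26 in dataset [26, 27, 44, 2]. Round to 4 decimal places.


Min = 2, Max = 44
Range = 44 - 2 = 42
Scaled = (x - min) / (max - min)
= (26 - 2) / 42
= 24 / 42
= 0.5714

0.5714


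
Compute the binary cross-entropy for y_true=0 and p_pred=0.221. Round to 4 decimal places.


For y=0: Loss = -log(1-p)
= -log(1 - 0.221)
= -log(0.779)
= -(-0.2497)
= 0.2497

0.2497


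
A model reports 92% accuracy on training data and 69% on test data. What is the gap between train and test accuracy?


Gap = train_accuracy - test_accuracy
= 92 - 69
= 23%
This large gap strongly indicates overfitting.

23


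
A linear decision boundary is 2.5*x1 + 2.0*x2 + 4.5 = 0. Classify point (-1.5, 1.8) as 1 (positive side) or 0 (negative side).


Compute 2.5 * -1.5 + 2.0 * 1.8 + 4.5
= -3.75 + 3.6 + 4.5
= 4.35
Since 4.35 >= 0, the point is on the positive side.

1


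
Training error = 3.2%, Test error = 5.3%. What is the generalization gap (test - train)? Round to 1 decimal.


Generalization gap = test_error - train_error
= 5.3 - 3.2
= 2.1%
A moderate gap.

2.1


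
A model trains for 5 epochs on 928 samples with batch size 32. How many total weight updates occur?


Iterations per epoch = 928 / 32 = 29
Total updates = iterations_per_epoch * epochs
= 29 * 5
= 145

145


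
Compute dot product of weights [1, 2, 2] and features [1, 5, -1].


Element-wise products:
1 * 1 = 1
2 * 5 = 10
2 * -1 = -2
Sum = 1 + 10 + -2
= 9

9


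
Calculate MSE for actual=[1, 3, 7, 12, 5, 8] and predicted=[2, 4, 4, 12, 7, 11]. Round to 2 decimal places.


Differences: [-1, -1, 3, 0, -2, -3]
Squared errors: [1, 1, 9, 0, 4, 9]
Sum of squared errors = 24
MSE = 24 / 6 = 4.00

4.00


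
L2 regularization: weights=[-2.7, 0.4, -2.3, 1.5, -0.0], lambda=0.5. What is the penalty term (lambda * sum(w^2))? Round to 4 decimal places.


Squaring each weight:
(-2.7)^2 = 7.29
0.4^2 = 0.16
(-2.3)^2 = 5.29
1.5^2 = 2.25
(-0.0)^2 = 0.0
Sum of squares = 14.99
Penalty = 0.5 * 14.99 = 7.4950

7.4950


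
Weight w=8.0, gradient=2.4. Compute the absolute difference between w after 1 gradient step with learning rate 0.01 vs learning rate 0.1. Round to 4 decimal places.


With lr=0.01: w_new = 8.0 - 0.01 * 2.4 = 7.976
With lr=0.1: w_new = 8.0 - 0.1 * 2.4 = 7.76
Absolute difference = |7.976 - 7.76|
= 0.2160

0.2160


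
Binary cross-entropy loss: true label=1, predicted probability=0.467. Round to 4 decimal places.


For y=1: Loss = -log(p)
= -log(0.467)
= -(-0.7614)
= 0.7614

0.7614


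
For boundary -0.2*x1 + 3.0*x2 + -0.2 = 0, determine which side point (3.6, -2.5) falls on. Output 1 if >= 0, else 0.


Compute -0.2 * 3.6 + 3.0 * -2.5 + -0.2
= -0.72 + -7.5 + -0.2
= -8.42
Since -8.42 < 0, the point is on the negative side.

0


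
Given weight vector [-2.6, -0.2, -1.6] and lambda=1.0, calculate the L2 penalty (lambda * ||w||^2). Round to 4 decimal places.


Squaring each weight:
(-2.6)^2 = 6.76
(-0.2)^2 = 0.04
(-1.6)^2 = 2.56
Sum of squares = 9.36
Penalty = 1.0 * 9.36 = 9.3600

9.3600


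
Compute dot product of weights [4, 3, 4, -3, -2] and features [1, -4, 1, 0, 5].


Element-wise products:
4 * 1 = 4
3 * -4 = -12
4 * 1 = 4
-3 * 0 = 0
-2 * 5 = -10
Sum = 4 + -12 + 4 + 0 + -10
= -14

-14


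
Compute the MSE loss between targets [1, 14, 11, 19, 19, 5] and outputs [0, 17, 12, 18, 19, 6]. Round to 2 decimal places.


Differences: [1, -3, -1, 1, 0, -1]
Squared errors: [1, 9, 1, 1, 0, 1]
Sum of squared errors = 13
MSE = 13 / 6 = 2.17

2.17


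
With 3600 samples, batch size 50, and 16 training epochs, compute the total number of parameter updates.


Iterations per epoch = 3600 / 50 = 72
Total updates = iterations_per_epoch * epochs
= 72 * 16
= 1152

1152


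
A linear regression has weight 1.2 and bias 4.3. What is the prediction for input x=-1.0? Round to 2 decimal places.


y = 1.2 * -1.0 + (4.3)
= -1.2 + (4.3)
= 3.10

3.10


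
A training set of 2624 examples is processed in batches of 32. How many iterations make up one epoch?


Iterations per epoch = dataset_size / batch_size
= 2624 / 32
= 82

82


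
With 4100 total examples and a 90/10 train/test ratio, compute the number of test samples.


Train samples = 4100 * 90% = 3690
Test samples = 4100 - 3690
= 410

410


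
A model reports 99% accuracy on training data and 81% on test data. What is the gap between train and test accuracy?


Gap = train_accuracy - test_accuracy
= 99 - 81
= 18%
This gap suggests the model is overfitting.

18


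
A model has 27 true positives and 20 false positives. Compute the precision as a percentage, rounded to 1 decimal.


Precision = TP / (TP + FP) * 100
= 27 / (27 + 20)
= 27 / 47
= 0.5745
= 57.4%

57.4


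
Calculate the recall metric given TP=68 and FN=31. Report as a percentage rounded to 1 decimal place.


Recall = TP / (TP + FN) * 100
= 68 / (68 + 31)
= 68 / 99
= 0.6869
= 68.7%

68.7


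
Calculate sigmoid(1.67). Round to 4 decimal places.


sigmoid(z) = 1 / (1 + exp(-z))
exp(-(1.67)) = exp(-1.67) = 0.1882
1 + 0.1882 = 1.1882
1 / 1.1882 = 0.8416

0.8416


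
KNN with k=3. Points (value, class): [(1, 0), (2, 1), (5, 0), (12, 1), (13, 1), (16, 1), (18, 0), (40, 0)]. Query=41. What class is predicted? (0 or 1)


Distances from query 41:
Point 40 (class 0): distance = 1
Point 18 (class 0): distance = 23
Point 16 (class 1): distance = 25
K=3 nearest neighbors: classes = [0, 0, 1]
Votes for class 1: 1 / 3
Majority vote => class 0

0


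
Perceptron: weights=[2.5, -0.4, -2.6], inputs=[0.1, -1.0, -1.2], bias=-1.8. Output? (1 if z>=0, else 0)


z = w . x + b
= 2.5*0.1 + -0.4*-1.0 + -2.6*-1.2 + -1.8
= 0.25 + 0.4 + 3.12 + -1.8
= 3.77 + -1.8
= 1.97
Since z = 1.97 >= 0, output = 1

1


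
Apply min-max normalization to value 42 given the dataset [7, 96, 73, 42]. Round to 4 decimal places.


Min = 7, Max = 96
Range = 96 - 7 = 89
Scaled = (x - min) / (max - min)
= (42 - 7) / 89
= 35 / 89
= 0.3933

0.3933


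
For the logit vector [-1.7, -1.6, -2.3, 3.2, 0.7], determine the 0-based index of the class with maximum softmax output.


Softmax is a monotonic transformation, so it preserves the argmax.
We need to find the index of the maximum logit.
Index 0: -1.7
Index 1: -1.6
Index 2: -2.3
Index 3: 3.2
Index 4: 0.7
Maximum logit = 3.2 at index 3

3


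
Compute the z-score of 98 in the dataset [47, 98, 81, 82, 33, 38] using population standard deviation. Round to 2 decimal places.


Mean = (47 + 98 + 81 + 82 + 33 + 38) / 6 = 63.1667
Variance = sum((x_i - mean)^2) / n = 615.1389
Std = sqrt(615.1389) = 24.802
Z = (x - mean) / std
= (98 - 63.1667) / 24.802
= 34.8333 / 24.802
= 1.40

1.40


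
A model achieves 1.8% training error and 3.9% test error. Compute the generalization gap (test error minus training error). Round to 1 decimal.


Generalization gap = test_error - train_error
= 3.9 - 1.8
= 2.1%
A moderate gap.

2.1


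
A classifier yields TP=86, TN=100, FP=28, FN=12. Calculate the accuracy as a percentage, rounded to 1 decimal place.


Accuracy = (TP + TN) / (TP + TN + FP + FN) * 100
= (86 + 100) / (86 + 100 + 28 + 12)
= 186 / 226
= 0.823
= 82.3%

82.3


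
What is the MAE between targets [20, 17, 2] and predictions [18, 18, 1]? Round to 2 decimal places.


Absolute errors: [2, 1, 1]
Sum of absolute errors = 4
MAE = 4 / 3 = 1.33

1.33


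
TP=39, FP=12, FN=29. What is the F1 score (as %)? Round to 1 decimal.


Precision = TP / (TP + FP) = 39 / 51 = 0.7647
Recall = TP / (TP + FN) = 39 / 68 = 0.5735
F1 = 2 * P * R / (P + R)
= 2 * 0.7647 * 0.5735 / (0.7647 + 0.5735)
= 0.8772 / 1.3382
= 0.6555
As percentage: 65.5%

65.5


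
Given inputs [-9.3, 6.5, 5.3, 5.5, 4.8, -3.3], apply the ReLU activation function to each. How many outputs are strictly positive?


ReLU(x) = max(0, x) for each element:
ReLU(-9.3) = 0
ReLU(6.5) = 6.5
ReLU(5.3) = 5.3
ReLU(5.5) = 5.5
ReLU(4.8) = 4.8
ReLU(-3.3) = 0
Active neurons (>0): 4

4


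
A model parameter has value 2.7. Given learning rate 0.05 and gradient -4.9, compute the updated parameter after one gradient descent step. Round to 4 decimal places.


w_new = w_old - lr * gradient
= 2.7 - 0.05 * -4.9
= 2.7 - (-0.245)
= 2.9450

2.9450


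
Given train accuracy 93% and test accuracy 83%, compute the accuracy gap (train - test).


Gap = train_accuracy - test_accuracy
= 93 - 83
= 10%
This moderate gap may indicate mild overfitting.

10


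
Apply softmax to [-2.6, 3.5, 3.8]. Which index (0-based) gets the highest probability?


Softmax is a monotonic transformation, so it preserves the argmax.
We need to find the index of the maximum logit.
Index 0: -2.6
Index 1: 3.5
Index 2: 3.8
Maximum logit = 3.8 at index 2

2


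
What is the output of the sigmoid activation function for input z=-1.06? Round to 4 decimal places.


sigmoid(z) = 1 / (1 + exp(-z))
exp(-(-1.06)) = exp(1.06) = 2.8864
1 + 2.8864 = 3.8864
1 / 3.8864 = 0.2573

0.2573


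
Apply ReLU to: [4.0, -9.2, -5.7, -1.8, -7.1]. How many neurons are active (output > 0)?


ReLU(x) = max(0, x) for each element:
ReLU(4.0) = 4.0
ReLU(-9.2) = 0
ReLU(-5.7) = 0
ReLU(-1.8) = 0
ReLU(-7.1) = 0
Active neurons (>0): 1

1


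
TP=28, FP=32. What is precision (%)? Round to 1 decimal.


Precision = TP / (TP + FP) * 100
= 28 / (28 + 32)
= 28 / 60
= 0.4667
= 46.7%

46.7


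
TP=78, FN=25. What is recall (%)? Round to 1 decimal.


Recall = TP / (TP + FN) * 100
= 78 / (78 + 25)
= 78 / 103
= 0.7573
= 75.7%

75.7


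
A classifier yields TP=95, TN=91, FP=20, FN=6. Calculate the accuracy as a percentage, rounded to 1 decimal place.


Accuracy = (TP + TN) / (TP + TN + FP + FN) * 100
= (95 + 91) / (95 + 91 + 20 + 6)
= 186 / 212
= 0.8774
= 87.7%

87.7


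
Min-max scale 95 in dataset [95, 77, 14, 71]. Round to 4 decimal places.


Min = 14, Max = 95
Range = 95 - 14 = 81
Scaled = (x - min) / (max - min)
= (95 - 14) / 81
= 81 / 81
= 1.0000

1.0000


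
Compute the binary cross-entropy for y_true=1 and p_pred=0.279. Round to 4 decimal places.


For y=1: Loss = -log(p)
= -log(0.279)
= -(-1.2765)
= 1.2765

1.2765
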